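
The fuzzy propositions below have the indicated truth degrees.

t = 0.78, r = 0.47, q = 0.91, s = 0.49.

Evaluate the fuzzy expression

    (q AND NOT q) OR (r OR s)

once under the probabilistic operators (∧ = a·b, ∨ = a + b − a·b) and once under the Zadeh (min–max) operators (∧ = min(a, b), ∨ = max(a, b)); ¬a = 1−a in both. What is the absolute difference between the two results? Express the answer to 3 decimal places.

0.262

Under probabilistic:
  NOT q = 1 − 0.9100 = 0.0900
  q AND NOT q = a·b on (0.9100, 0.0900) = 0.0819
  r OR s = a + b − a·b on (0.4700, 0.4900) = 0.7297
  (q AND NOT q) OR (r OR s) = a + b − a·b on (0.0819, 0.7297) = 0.7518
  → value = 0.7518
Under Zadeh (min–max):
  NOT q = 1 − 0.91 = 0.09
  q AND NOT q = min(a, b) on (0.91, 0.09) = 0.09
  r OR s = max(a, b) on (0.47, 0.49) = 0.49
  (q AND NOT q) OR (r OR s) = max(a, b) on (0.09, 0.49) = 0.49
  → value = 0.4900
|0.7518 − 0.4900| = 0.262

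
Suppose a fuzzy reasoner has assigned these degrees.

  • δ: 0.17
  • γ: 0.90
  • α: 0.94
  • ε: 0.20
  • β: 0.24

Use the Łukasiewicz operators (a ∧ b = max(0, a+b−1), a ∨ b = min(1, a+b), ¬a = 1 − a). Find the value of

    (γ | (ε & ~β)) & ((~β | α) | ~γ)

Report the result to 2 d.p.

0.90

~β = 1 − 0.24 = 0.76
ε & ~β = max(0, a+b−1) on (0.20, 0.76) = 0.00
γ | (ε & ~β) = min(1, a+b) on (0.90, 0.00) = 0.90
~β = 1 − 0.24 = 0.76
~β | α = min(1, a+b) on (0.76, 0.94) = 1.00
~γ = 1 − 0.90 = 0.10
(~β | α) | ~γ = min(1, a+b) on (1.00, 0.10) = 1.00
(γ | (ε & ~β)) & ((~β | α) | ~γ) = max(0, a+b−1) on (0.90, 1.00) = 0.90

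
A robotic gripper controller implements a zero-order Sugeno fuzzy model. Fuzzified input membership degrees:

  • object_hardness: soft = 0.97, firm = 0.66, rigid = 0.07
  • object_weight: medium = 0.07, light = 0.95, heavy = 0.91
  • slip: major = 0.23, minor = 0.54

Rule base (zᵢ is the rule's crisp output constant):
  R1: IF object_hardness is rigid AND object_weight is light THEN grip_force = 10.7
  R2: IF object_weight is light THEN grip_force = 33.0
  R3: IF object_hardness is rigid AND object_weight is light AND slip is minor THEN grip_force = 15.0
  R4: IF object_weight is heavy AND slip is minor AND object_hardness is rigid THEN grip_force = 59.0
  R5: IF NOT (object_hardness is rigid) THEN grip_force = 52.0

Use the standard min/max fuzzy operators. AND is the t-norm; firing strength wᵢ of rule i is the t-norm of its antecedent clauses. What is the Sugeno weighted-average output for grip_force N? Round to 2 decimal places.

40.98

R1 (z=10.7): rigid=0.07, light=0.95; AND[min(a, b)] → w = 0.07
R2 (z=33.0): light=0.95 → w = 0.95
R3 (z=15.0): rigid=0.07, light=0.95, minor=0.54; AND[min(a, b)] → w = 0.07
R4 (z=59.0): heavy=0.91, minor=0.54, rigid=0.07; AND[min(a, b)] → w = 0.07
R5 (z=52.0): ¬rigid=1−0.07=0.93 → w = 0.93
Weighted average = (0.07·10.7 + 0.95·33.0 + 0.07·15.0 + 0.07·59.0 + 0.93·52.0) / (0.07 + 0.95 + 0.07 + 0.07 + 0.93)
  = 85.6390 / 2.0900 = 40.98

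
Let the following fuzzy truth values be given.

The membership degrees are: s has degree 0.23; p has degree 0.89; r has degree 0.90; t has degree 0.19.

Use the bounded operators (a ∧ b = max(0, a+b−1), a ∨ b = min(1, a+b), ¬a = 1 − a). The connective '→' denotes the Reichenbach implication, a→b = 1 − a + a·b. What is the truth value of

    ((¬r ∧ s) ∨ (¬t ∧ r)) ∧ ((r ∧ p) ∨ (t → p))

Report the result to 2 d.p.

0.71

¬r = 1 − 0.90 = 0.10
¬r ∧ s = max(0, a+b−1) on (0.10, 0.23) = 0.00
¬t = 1 − 0.19 = 0.81
¬t ∧ r = max(0, a+b−1) on (0.81, 0.90) = 0.71
(¬r ∧ s) ∨ (¬t ∧ r) = min(1, a+b) on (0.00, 0.71) = 0.71
r ∧ p = max(0, a+b−1) on (0.90, 0.89) = 0.79
t → p  [Reichenbach: 1 − a + a·b] with a=0.19, b=0.89 → 0.98
(r ∧ p) ∨ (t → p) = min(1, a+b) on (0.79, 0.98) = 1.00
((¬r ∧ s) ∨ (¬t ∧ r)) ∧ ((r ∧ p) ∨ (t → p)) = max(0, a+b−1) on (0.71, 1.00) = 0.71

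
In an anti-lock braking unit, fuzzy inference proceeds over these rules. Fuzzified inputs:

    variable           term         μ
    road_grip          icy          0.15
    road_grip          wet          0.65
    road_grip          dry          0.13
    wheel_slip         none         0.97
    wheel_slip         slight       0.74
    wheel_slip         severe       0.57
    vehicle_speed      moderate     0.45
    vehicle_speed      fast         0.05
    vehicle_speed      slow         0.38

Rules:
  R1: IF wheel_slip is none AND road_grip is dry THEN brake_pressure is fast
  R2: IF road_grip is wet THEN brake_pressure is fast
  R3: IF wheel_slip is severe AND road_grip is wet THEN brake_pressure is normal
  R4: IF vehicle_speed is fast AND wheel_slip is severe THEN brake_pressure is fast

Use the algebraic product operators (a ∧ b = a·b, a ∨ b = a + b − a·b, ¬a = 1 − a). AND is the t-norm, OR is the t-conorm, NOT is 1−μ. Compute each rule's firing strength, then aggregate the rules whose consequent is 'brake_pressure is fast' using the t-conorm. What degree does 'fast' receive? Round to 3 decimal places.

R1: none=0.97, dry=0.13; AND[a·b] → w = 0.1261
R2: wet=0.65 → w = 0.6500
R3: severe=0.57, wet=0.65; AND[a·b] → w = 0.3705
R4: fast=0.05, severe=0.57; AND[a·b] → w = 0.0285
Rules with consequent 'fast': {R1, R2, R4} → strengths 0.1261, 0.6500, 0.0285
Aggregate via t-conorm [a + b − a·b]: 0.7029

0.703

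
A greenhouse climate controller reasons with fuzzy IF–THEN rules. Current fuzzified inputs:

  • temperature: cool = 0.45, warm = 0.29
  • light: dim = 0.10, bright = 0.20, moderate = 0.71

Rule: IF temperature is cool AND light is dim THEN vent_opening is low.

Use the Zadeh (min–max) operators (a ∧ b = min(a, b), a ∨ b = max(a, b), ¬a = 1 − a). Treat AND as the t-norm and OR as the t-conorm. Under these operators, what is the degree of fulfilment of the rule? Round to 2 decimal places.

firing strength: cool=0.45, dim=0.10; AND[min(a, b)] → w = 0.10

0.10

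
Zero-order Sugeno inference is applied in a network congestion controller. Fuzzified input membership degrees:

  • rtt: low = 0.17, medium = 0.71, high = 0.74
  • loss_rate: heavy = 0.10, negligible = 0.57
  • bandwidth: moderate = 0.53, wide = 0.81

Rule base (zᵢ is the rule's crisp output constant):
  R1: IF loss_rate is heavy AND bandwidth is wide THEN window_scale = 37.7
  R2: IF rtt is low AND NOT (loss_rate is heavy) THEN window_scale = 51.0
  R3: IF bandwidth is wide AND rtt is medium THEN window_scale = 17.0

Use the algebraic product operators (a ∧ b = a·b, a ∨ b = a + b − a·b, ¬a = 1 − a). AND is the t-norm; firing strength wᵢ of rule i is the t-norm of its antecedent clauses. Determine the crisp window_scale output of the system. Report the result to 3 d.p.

25.502

R1 (z=37.7): heavy=0.10, wide=0.81; AND[a·b] → w = 0.0810
R2 (z=51.0): low=0.17, ¬heavy=1−0.10=0.90; AND[a·b] → w = 0.1530
R3 (z=17.0): wide=0.81, medium=0.71; AND[a·b] → w = 0.5751
Weighted average = (0.0810·37.7 + 0.1530·51.0 + 0.5751·17.0) / (0.0810 + 0.1530 + 0.5751)
  = 20.6334 / 0.8091 = 25.502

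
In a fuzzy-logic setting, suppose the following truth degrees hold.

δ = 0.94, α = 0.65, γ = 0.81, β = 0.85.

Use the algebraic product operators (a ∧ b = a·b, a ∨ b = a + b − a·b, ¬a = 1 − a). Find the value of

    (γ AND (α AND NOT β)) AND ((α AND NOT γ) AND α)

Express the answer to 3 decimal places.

0.006

NOT β = 1 − 0.8500 = 0.1500
α AND NOT β = a·b on (0.6500, 0.1500) = 0.0975
γ AND (α AND NOT β) = a·b on (0.8100, 0.0975) = 0.0790
NOT γ = 1 − 0.8100 = 0.1900
α AND NOT γ = a·b on (0.6500, 0.1900) = 0.1235
(α AND NOT γ) AND α = a·b on (0.1235, 0.6500) = 0.0803
(γ AND (α AND NOT β)) AND ((α AND NOT γ) AND α) = a·b on (0.0790, 0.0803) = 0.0063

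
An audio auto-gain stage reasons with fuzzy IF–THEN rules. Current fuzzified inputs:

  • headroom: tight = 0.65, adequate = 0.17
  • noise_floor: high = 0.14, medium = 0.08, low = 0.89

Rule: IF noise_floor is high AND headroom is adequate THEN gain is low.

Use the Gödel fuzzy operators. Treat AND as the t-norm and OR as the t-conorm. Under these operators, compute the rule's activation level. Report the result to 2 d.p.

firing strength: high=0.14, adequate=0.17; AND[min(a, b)] → w = 0.14

0.14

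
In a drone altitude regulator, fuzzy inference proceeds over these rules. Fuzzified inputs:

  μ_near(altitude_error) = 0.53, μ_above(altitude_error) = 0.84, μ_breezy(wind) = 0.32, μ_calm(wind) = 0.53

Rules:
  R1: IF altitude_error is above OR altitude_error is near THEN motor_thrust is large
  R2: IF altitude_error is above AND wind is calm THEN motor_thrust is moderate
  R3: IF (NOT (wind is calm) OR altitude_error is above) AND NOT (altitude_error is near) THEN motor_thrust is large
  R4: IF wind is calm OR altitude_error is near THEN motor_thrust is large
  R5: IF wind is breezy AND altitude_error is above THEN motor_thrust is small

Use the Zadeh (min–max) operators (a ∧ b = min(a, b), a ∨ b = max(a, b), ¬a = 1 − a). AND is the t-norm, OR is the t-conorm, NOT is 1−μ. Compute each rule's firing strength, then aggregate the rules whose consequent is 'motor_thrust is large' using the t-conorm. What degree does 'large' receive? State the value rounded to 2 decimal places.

R1: above=0.84, near=0.53; OR[max(a, b)] → w = 0.84
R2: above=0.84, calm=0.53; AND[min(a, b)] → w = 0.53
R3: (¬calm=1−0.53=0.47 OR above=0.84) = 0.84; AND[min(a, b)] with ¬near=1−0.53=0.47 → w = 0.47
R4: calm=0.53, near=0.53; OR[max(a, b)] → w = 0.53
R5: breezy=0.32, above=0.84; AND[min(a, b)] → w = 0.32
Rules with consequent 'large': {R1, R3, R4} → strengths 0.84, 0.47, 0.53
Aggregate via t-conorm [max(a, b)]: 0.84

0.84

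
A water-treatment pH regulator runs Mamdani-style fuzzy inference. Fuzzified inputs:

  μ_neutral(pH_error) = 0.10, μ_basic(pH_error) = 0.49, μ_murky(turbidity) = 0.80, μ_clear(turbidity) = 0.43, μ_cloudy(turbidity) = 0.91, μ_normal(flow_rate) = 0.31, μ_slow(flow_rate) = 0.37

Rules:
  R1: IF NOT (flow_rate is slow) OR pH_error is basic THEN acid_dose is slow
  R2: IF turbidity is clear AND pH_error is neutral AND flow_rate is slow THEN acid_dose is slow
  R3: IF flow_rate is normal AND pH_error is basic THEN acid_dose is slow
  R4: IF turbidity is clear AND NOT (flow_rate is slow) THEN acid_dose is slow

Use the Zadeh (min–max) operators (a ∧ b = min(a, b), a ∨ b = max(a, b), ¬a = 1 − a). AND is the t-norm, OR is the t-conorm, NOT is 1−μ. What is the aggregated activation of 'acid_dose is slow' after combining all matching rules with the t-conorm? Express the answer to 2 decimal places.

0.63

R1: ¬slow=1−0.37=0.63, basic=0.49; OR[max(a, b)] → w = 0.63
R2: clear=0.43, neutral=0.10, slow=0.37; AND[min(a, b)] → w = 0.10
R3: normal=0.31, basic=0.49; AND[min(a, b)] → w = 0.31
R4: clear=0.43, ¬slow=1−0.37=0.63; AND[min(a, b)] → w = 0.43
Rules with consequent 'slow': {R1, R2, R3, R4} → strengths 0.63, 0.10, 0.31, 0.43
Aggregate via t-conorm [max(a, b)]: 0.63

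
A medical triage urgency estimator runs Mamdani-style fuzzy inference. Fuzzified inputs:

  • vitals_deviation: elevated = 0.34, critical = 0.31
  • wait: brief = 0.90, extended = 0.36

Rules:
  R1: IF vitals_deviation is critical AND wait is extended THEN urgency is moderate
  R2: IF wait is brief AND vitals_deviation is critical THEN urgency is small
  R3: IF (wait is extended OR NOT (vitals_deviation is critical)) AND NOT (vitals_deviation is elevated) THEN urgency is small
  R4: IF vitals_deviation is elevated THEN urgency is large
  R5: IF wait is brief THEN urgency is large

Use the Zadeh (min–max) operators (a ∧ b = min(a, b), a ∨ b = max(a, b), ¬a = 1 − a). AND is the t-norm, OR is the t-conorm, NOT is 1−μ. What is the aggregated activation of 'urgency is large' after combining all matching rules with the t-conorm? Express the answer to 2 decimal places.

0.90

R1: critical=0.31, extended=0.36; AND[min(a, b)] → w = 0.31
R2: brief=0.90, critical=0.31; AND[min(a, b)] → w = 0.31
R3: (extended=0.36 OR ¬critical=1−0.31=0.69) = 0.69; AND[min(a, b)] with ¬elevated=1−0.34=0.66 → w = 0.66
R4: elevated=0.34 → w = 0.34
R5: brief=0.90 → w = 0.90
Rules with consequent 'large': {R4, R5} → strengths 0.34, 0.90
Aggregate via t-conorm [max(a, b)]: 0.90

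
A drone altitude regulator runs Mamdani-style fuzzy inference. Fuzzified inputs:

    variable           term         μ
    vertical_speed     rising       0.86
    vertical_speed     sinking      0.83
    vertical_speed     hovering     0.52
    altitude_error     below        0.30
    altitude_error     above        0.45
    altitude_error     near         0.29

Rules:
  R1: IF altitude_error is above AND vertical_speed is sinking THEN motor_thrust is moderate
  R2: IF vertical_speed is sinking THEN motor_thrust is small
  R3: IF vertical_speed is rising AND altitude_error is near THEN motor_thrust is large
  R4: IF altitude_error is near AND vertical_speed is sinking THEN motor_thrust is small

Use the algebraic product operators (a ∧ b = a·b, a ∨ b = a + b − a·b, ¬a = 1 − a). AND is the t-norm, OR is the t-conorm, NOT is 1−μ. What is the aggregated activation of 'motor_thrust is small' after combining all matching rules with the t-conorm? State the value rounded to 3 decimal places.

0.871

R1: above=0.45, sinking=0.83; AND[a·b] → w = 0.3735
R2: sinking=0.83 → w = 0.8300
R3: rising=0.86, near=0.29; AND[a·b] → w = 0.2494
R4: near=0.29, sinking=0.83; AND[a·b] → w = 0.2407
Rules with consequent 'small': {R2, R4} → strengths 0.8300, 0.2407
Aggregate via t-conorm [a + b − a·b]: 0.8709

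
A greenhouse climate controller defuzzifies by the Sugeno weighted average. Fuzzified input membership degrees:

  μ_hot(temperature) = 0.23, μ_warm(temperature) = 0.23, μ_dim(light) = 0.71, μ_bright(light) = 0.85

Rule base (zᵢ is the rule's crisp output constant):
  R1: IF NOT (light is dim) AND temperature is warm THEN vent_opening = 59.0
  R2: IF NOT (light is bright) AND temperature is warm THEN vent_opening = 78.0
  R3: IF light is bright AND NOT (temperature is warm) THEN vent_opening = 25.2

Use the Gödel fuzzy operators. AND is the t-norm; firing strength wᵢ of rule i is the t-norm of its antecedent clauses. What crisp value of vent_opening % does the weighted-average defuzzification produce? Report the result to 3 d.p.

38.847

R1 (z=59.0): ¬dim=1−0.71=0.29, warm=0.23; AND[min(a, b)] → w = 0.23
R2 (z=78.0): ¬bright=1−0.85=0.15, warm=0.23; AND[min(a, b)] → w = 0.15
R3 (z=25.2): bright=0.85, ¬warm=1−0.23=0.77; AND[min(a, b)] → w = 0.77
Weighted average = (0.23·59.0 + 0.15·78.0 + 0.77·25.2) / (0.23 + 0.15 + 0.77)
  = 44.6740 / 1.1500 = 38.847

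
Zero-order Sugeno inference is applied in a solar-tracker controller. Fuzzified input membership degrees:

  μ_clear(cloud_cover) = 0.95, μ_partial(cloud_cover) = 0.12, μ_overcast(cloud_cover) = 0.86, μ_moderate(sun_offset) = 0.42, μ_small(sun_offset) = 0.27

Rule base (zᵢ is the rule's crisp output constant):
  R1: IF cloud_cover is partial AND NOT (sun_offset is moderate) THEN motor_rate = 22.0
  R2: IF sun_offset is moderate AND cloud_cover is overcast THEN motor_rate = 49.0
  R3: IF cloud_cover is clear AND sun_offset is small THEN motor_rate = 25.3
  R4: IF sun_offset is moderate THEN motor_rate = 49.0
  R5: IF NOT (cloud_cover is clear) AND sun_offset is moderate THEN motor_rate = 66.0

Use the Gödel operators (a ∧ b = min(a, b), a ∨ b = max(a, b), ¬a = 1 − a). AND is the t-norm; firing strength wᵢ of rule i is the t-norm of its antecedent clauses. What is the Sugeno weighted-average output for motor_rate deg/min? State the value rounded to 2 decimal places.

R1 (z=22.0): partial=0.12, ¬moderate=1−0.42=0.58; AND[min(a, b)] → w = 0.12
R2 (z=49.0): moderate=0.42, overcast=0.86; AND[min(a, b)] → w = 0.42
R3 (z=25.3): clear=0.95, small=0.27; AND[min(a, b)] → w = 0.27
R4 (z=49.0): moderate=0.42 → w = 0.42
R5 (z=66.0): ¬clear=1−0.95=0.05, moderate=0.42; AND[min(a, b)] → w = 0.05
Weighted average = (0.12·22.0 + 0.42·49.0 + 0.27·25.3 + 0.42·49.0 + 0.05·66.0) / (0.12 + 0.42 + 0.27 + 0.42 + 0.05)
  = 53.9310 / 1.2800 = 42.13

42.13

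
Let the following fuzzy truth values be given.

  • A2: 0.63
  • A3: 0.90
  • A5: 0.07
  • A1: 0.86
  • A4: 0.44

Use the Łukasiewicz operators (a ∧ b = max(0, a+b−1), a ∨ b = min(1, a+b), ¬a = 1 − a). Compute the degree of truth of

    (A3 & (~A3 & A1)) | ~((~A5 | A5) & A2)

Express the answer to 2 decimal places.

0.37

~A3 = 1 − 0.90 = 0.10
~A3 & A1 = max(0, a+b−1) on (0.10, 0.86) = 0.00
A3 & (~A3 & A1) = max(0, a+b−1) on (0.90, 0.00) = 0.00
~A5 = 1 − 0.07 = 0.93
~A5 | A5 = min(1, a+b) on (0.93, 0.07) = 1.00
(~A5 | A5) & A2 = max(0, a+b−1) on (1.00, 0.63) = 0.63
~((~A5 | A5) & A2) = 1 − 0.63 = 0.37
(A3 & (~A3 & A1)) | ~((~A5 | A5) & A2) = min(1, a+b) on (0.00, 0.37) = 0.37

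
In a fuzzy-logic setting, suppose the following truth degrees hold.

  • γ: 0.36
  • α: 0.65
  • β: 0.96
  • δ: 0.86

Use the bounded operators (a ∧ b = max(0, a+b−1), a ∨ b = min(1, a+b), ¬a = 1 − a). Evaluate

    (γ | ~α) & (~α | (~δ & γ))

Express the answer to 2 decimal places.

~α = 1 − 0.65 = 0.35
γ | ~α = min(1, a+b) on (0.36, 0.35) = 0.71
~α = 1 − 0.65 = 0.35
~δ = 1 − 0.86 = 0.14
~δ & γ = max(0, a+b−1) on (0.14, 0.36) = 0.00
~α | (~δ & γ) = min(1, a+b) on (0.35, 0.00) = 0.35
(γ | ~α) & (~α | (~δ & γ)) = max(0, a+b−1) on (0.71, 0.35) = 0.06

0.06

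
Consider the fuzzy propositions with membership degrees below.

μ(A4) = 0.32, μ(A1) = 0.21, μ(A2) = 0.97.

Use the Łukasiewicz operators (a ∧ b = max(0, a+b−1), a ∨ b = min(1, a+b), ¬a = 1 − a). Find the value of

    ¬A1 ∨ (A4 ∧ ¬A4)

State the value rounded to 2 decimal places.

¬A1 = 1 − 0.21 = 0.79
¬A4 = 1 − 0.32 = 0.68
A4 ∧ ¬A4 = max(0, a+b−1) on (0.32, 0.68) = 0.00
¬A1 ∨ (A4 ∧ ¬A4) = min(1, a+b) on (0.79, 0.00) = 0.79

0.79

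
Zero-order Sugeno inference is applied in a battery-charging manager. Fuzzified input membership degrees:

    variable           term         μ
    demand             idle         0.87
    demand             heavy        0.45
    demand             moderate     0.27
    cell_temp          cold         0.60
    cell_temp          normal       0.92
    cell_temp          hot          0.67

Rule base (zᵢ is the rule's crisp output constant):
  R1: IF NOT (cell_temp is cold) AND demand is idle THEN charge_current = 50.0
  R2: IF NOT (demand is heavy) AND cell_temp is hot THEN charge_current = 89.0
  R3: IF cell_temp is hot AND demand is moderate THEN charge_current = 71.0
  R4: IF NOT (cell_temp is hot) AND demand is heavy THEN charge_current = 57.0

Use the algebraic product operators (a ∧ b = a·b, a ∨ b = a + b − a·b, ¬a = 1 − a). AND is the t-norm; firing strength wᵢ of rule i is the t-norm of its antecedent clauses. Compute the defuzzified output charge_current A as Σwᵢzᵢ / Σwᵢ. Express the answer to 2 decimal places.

68.37

R1 (z=50.0): ¬cold=1−0.60=0.40, idle=0.87; AND[a·b] → w = 0.3480
R2 (z=89.0): ¬heavy=1−0.45=0.55, hot=0.67; AND[a·b] → w = 0.3685
R3 (z=71.0): hot=0.67, moderate=0.27; AND[a·b] → w = 0.1809
R4 (z=57.0): ¬hot=1−0.67=0.33, heavy=0.45; AND[a·b] → w = 0.1485
Weighted average = (0.3480·50.0 + 0.3685·89.0 + 0.1809·71.0 + 0.1485·57.0) / (0.3480 + 0.3685 + 0.1809 + 0.1485)
  = 71.5049 / 1.0459 = 68.37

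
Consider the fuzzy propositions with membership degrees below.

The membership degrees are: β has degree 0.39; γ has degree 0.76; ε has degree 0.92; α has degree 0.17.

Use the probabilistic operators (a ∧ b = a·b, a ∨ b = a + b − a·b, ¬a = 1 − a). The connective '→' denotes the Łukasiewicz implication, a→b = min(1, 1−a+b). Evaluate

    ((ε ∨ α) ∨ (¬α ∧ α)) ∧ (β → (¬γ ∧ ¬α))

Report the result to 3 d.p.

0.763

ε ∨ α = a + b − a·b on (0.9200, 0.1700) = 0.9336
¬α = 1 − 0.1700 = 0.8300
¬α ∧ α = a·b on (0.8300, 0.1700) = 0.1411
(ε ∨ α) ∨ (¬α ∧ α) = a + b − a·b on (0.9336, 0.1411) = 0.9430
¬γ = 1 − 0.7600 = 0.2400
¬α = 1 − 0.1700 = 0.8300
¬γ ∧ ¬α = a·b on (0.2400, 0.8300) = 0.1992
β → (¬γ ∧ ¬α)  [Łukasiewicz: min(1, 1−a+b)] with a=0.3900, b=0.1992 → 0.8092
((ε ∨ α) ∨ (¬α ∧ α)) ∧ (β → (¬γ ∧ ¬α)) = a·b on (0.9430, 0.8092) = 0.7631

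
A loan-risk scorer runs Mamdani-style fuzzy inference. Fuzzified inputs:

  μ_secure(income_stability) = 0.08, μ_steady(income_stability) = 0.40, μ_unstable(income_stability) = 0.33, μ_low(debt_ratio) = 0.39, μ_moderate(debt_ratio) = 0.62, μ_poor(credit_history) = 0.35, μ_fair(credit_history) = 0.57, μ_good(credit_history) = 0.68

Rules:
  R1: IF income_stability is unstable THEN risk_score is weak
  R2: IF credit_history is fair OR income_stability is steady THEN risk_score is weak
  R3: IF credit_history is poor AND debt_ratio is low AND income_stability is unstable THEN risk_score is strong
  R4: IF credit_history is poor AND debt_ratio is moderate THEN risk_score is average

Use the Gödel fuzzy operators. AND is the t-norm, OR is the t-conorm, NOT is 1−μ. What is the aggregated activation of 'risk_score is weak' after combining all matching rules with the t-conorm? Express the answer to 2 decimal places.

R1: unstable=0.33 → w = 0.33
R2: fair=0.57, steady=0.40; OR[max(a, b)] → w = 0.57
R3: poor=0.35, low=0.39, unstable=0.33; AND[min(a, b)] → w = 0.33
R4: poor=0.35, moderate=0.62; AND[min(a, b)] → w = 0.35
Rules with consequent 'weak': {R1, R2} → strengths 0.33, 0.57
Aggregate via t-conorm [max(a, b)]: 0.57

0.57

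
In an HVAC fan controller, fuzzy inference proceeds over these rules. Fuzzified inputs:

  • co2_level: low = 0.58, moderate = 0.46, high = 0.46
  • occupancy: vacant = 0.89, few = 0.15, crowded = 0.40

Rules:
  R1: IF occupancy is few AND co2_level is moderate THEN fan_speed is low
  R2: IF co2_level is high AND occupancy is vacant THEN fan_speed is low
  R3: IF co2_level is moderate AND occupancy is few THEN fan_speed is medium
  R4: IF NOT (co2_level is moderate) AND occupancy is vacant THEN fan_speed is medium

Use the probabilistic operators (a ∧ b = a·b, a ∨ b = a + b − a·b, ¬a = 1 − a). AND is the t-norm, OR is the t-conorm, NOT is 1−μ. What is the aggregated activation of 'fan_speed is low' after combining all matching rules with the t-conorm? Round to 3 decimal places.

R1: few=0.15, moderate=0.46; AND[a·b] → w = 0.0690
R2: high=0.46, vacant=0.89; AND[a·b] → w = 0.4094
R3: moderate=0.46, few=0.15; AND[a·b] → w = 0.0690
R4: ¬moderate=1−0.46=0.54, vacant=0.89; AND[a·b] → w = 0.4806
Rules with consequent 'low': {R1, R2} → strengths 0.0690, 0.4094
Aggregate via t-conorm [a + b − a·b]: 0.4502

0.450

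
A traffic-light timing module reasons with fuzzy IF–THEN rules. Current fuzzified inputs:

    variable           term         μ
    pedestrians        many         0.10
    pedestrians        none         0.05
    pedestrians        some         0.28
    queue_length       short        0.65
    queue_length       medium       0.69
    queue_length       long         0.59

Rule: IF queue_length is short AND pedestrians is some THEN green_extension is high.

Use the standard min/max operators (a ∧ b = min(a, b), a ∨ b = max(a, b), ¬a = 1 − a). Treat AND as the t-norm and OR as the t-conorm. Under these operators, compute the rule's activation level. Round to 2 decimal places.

0.28

firing strength: short=0.65, some=0.28; AND[min(a, b)] → w = 0.28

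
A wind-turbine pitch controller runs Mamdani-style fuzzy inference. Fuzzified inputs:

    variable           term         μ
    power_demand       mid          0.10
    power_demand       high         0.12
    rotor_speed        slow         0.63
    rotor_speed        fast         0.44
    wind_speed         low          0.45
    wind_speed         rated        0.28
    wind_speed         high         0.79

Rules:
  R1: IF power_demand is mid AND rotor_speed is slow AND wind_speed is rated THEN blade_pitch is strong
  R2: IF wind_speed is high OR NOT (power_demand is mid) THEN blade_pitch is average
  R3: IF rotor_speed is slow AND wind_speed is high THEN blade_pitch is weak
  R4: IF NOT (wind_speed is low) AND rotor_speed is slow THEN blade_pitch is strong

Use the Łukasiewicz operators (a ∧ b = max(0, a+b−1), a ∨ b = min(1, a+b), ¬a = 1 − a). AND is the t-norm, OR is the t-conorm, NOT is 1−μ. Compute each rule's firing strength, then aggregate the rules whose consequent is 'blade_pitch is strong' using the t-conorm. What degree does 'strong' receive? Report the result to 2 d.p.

R1: mid=0.10, slow=0.63, rated=0.28; AND[max(0, a+b−1)] → w = 0.00
R2: high=0.79, ¬mid=1−0.10=0.90; OR[min(1, a+b)] → w = 1.00
R3: slow=0.63, high=0.79; AND[max(0, a+b−1)] → w = 0.42
R4: ¬low=1−0.45=0.55, slow=0.63; AND[max(0, a+b−1)] → w = 0.18
Rules with consequent 'strong': {R1, R4} → strengths 0.00, 0.18
Aggregate via t-conorm [min(1, a+b)]: 0.18

0.18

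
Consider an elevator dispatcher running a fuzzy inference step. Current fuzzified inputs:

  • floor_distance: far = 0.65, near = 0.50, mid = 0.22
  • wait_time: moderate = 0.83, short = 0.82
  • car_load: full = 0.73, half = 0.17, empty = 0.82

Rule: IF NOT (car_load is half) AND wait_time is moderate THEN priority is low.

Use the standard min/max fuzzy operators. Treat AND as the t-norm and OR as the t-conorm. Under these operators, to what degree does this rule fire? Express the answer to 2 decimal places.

firing strength: ¬half=1−0.17=0.83, moderate=0.83; AND[min(a, b)] → w = 0.83

0.83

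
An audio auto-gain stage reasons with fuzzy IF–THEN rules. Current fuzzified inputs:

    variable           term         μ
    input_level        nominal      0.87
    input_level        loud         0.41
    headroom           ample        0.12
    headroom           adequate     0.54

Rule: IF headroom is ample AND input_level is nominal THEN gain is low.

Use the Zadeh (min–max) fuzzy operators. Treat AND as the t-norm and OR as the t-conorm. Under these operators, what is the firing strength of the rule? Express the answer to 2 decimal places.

0.12

firing strength: ample=0.12, nominal=0.87; AND[min(a, b)] → w = 0.12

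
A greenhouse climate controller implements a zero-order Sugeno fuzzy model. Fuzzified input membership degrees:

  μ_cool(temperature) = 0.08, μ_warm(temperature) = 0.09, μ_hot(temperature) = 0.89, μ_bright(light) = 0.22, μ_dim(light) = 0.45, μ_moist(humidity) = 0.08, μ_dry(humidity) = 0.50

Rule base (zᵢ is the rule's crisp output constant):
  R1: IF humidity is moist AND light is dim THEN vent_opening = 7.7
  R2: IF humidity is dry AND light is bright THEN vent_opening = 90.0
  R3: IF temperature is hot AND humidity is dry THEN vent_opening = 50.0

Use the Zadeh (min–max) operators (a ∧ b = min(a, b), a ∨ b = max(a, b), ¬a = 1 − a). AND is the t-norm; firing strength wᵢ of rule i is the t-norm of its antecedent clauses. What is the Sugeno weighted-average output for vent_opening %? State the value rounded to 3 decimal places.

56.770

R1 (z=7.7): moist=0.08, dim=0.45; AND[min(a, b)] → w = 0.08
R2 (z=90.0): dry=0.50, bright=0.22; AND[min(a, b)] → w = 0.22
R3 (z=50.0): hot=0.89, dry=0.50; AND[min(a, b)] → w = 0.50
Weighted average = (0.08·7.7 + 0.22·90.0 + 0.50·50.0) / (0.08 + 0.22 + 0.50)
  = 45.4160 / 0.8000 = 56.770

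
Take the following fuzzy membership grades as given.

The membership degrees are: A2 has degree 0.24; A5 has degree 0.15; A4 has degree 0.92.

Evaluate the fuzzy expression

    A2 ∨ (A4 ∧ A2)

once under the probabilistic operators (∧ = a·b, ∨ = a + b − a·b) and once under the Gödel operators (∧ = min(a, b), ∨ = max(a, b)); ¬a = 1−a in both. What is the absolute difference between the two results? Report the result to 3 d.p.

Under probabilistic:
  A4 ∧ A2 = a·b on (0.9200, 0.2400) = 0.2208
  A2 ∨ (A4 ∧ A2) = a + b − a·b on (0.2400, 0.2208) = 0.4078
  → value = 0.4078
Under Gödel:
  A4 ∧ A2 = min(a, b) on (0.92, 0.24) = 0.24
  A2 ∨ (A4 ∧ A2) = max(a, b) on (0.24, 0.24) = 0.24
  → value = 0.2400
|0.4078 − 0.2400| = 0.168

0.168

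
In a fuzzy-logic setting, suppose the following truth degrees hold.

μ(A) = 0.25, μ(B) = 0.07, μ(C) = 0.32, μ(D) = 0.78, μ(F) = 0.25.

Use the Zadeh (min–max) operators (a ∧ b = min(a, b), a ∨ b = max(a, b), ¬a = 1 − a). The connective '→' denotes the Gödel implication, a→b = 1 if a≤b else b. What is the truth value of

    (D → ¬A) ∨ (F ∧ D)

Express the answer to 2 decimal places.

¬A = 1 − 0.25 = 0.75
D → ¬A  [Gödel: 1 if a≤b else b] with a=0.78, b=0.75 → 0.75
F ∧ D = min(a, b) on (0.25, 0.78) = 0.25
(D → ¬A) ∨ (F ∧ D) = max(a, b) on (0.75, 0.25) = 0.75

0.75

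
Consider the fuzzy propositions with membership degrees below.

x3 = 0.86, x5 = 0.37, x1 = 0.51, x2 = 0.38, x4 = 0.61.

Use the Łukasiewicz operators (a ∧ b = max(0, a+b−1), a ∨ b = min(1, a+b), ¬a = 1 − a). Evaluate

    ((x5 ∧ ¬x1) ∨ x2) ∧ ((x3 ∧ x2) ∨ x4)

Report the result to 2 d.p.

0.23

¬x1 = 1 − 0.51 = 0.49
x5 ∧ ¬x1 = max(0, a+b−1) on (0.37, 0.49) = 0.00
(x5 ∧ ¬x1) ∨ x2 = min(1, a+b) on (0.00, 0.38) = 0.38
x3 ∧ x2 = max(0, a+b−1) on (0.86, 0.38) = 0.24
(x3 ∧ x2) ∨ x4 = min(1, a+b) on (0.24, 0.61) = 0.85
((x5 ∧ ¬x1) ∨ x2) ∧ ((x3 ∧ x2) ∨ x4) = max(0, a+b−1) on (0.38, 0.85) = 0.23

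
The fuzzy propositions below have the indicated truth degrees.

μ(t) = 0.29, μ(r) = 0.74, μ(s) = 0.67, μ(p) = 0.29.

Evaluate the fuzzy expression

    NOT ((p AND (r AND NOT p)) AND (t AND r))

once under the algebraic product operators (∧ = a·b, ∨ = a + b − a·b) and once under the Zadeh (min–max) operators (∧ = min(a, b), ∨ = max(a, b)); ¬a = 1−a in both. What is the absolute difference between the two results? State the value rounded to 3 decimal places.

Under algebraic product:
  NOT p = 1 − 0.2900 = 0.7100
  r AND NOT p = a·b on (0.7400, 0.7100) = 0.5254
  p AND (r AND NOT p) = a·b on (0.2900, 0.5254) = 0.1524
  t AND r = a·b on (0.2900, 0.7400) = 0.2146
  (p AND (r AND NOT p)) AND (t AND r) = a·b on (0.1524, 0.2146) = 0.0327
  NOT ((p AND (r AND NOT p)) AND (t AND r)) = 1 − 0.0327 = 0.9673
  → value = 0.9673
Under Zadeh (min–max):
  NOT p = 1 − 0.29 = 0.71
  r AND NOT p = min(a, b) on (0.74, 0.71) = 0.71
  p AND (r AND NOT p) = min(a, b) on (0.29, 0.71) = 0.29
  t AND r = min(a, b) on (0.29, 0.74) = 0.29
  (p AND (r AND NOT p)) AND (t AND r) = min(a, b) on (0.29, 0.29) = 0.29
  NOT ((p AND (r AND NOT p)) AND (t AND r)) = 1 − 0.29 = 0.71
  → value = 0.7100
|0.9673 − 0.7100| = 0.257

0.257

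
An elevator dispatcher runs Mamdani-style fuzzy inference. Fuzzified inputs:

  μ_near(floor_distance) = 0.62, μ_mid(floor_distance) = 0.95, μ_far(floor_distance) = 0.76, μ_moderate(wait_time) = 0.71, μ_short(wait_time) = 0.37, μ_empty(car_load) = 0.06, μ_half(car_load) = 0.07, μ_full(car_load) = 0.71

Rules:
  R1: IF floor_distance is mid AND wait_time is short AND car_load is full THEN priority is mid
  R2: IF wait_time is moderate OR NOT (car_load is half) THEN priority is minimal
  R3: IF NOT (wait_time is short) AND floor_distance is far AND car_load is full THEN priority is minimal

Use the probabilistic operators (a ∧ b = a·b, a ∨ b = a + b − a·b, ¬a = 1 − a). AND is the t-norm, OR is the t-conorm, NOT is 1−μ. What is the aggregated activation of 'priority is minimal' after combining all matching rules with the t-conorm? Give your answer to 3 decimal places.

R1: mid=0.95, short=0.37, full=0.71; AND[a·b] → w = 0.2496
R2: moderate=0.71, ¬half=1−0.07=0.93; OR[a + b − a·b] → w = 0.9797
R3: ¬short=1−0.37=0.63, far=0.76, full=0.71; AND[a·b] → w = 0.3399
Rules with consequent 'minimal': {R2, R3} → strengths 0.9797, 0.3399
Aggregate via t-conorm [a + b − a·b]: 0.9866

0.987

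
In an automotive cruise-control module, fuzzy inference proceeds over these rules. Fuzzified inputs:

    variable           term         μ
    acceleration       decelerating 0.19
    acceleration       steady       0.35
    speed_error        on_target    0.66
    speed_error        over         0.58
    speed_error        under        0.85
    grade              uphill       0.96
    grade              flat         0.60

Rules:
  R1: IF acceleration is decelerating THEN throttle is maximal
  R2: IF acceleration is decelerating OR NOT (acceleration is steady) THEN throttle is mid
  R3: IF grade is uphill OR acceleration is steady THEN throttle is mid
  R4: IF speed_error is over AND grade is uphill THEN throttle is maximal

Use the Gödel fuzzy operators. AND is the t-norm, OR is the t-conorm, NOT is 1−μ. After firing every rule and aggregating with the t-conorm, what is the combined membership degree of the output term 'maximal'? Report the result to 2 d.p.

0.58

R1: decelerating=0.19 → w = 0.19
R2: decelerating=0.19, ¬steady=1−0.35=0.65; OR[max(a, b)] → w = 0.65
R3: uphill=0.96, steady=0.35; OR[max(a, b)] → w = 0.96
R4: over=0.58, uphill=0.96; AND[min(a, b)] → w = 0.58
Rules with consequent 'maximal': {R1, R4} → strengths 0.19, 0.58
Aggregate via t-conorm [max(a, b)]: 0.58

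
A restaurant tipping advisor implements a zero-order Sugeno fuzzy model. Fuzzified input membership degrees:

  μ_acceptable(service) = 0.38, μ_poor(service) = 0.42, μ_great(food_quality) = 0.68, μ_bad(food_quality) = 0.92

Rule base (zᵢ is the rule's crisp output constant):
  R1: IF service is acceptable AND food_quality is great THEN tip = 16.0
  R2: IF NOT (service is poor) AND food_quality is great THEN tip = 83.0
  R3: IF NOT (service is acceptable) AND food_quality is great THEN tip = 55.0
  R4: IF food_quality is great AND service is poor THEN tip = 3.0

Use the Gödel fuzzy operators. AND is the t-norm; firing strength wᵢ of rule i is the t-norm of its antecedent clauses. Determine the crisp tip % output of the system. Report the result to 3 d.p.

44.790

R1 (z=16.0): acceptable=0.38, great=0.68; AND[min(a, b)] → w = 0.38
R2 (z=83.0): ¬poor=1−0.42=0.58, great=0.68; AND[min(a, b)] → w = 0.58
R3 (z=55.0): ¬acceptable=1−0.38=0.62, great=0.68; AND[min(a, b)] → w = 0.62
R4 (z=3.0): great=0.68, poor=0.42; AND[min(a, b)] → w = 0.42
Weighted average = (0.38·16.0 + 0.58·83.0 + 0.62·55.0 + 0.42·3.0) / (0.38 + 0.58 + 0.62 + 0.42)
  = 89.5800 / 2.0000 = 44.790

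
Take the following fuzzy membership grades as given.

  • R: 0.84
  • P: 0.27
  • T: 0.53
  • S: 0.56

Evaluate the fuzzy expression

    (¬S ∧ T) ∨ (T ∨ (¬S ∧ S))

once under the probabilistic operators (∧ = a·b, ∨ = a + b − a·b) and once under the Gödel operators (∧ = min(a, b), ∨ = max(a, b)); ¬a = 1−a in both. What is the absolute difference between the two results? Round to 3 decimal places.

Under probabilistic:
  ¬S = 1 − 0.5600 = 0.4400
  ¬S ∧ T = a·b on (0.4400, 0.5300) = 0.2332
  ¬S = 1 − 0.5600 = 0.4400
  ¬S ∧ S = a·b on (0.4400, 0.5600) = 0.2464
  T ∨ (¬S ∧ S) = a + b − a·b on (0.5300, 0.2464) = 0.6458
  (¬S ∧ T) ∨ (T ∨ (¬S ∧ S)) = a + b − a·b on (0.2332, 0.6458) = 0.7284
  → value = 0.7284
Under Gödel:
  ¬S = 1 − 0.56 = 0.44
  ¬S ∧ T = min(a, b) on (0.44, 0.53) = 0.44
  ¬S = 1 − 0.56 = 0.44
  ¬S ∧ S = min(a, b) on (0.44, 0.56) = 0.44
  T ∨ (¬S ∧ S) = max(a, b) on (0.53, 0.44) = 0.53
  (¬S ∧ T) ∨ (T ∨ (¬S ∧ S)) = max(a, b) on (0.44, 0.53) = 0.53
  → value = 0.5300
|0.7284 − 0.5300| = 0.198

0.198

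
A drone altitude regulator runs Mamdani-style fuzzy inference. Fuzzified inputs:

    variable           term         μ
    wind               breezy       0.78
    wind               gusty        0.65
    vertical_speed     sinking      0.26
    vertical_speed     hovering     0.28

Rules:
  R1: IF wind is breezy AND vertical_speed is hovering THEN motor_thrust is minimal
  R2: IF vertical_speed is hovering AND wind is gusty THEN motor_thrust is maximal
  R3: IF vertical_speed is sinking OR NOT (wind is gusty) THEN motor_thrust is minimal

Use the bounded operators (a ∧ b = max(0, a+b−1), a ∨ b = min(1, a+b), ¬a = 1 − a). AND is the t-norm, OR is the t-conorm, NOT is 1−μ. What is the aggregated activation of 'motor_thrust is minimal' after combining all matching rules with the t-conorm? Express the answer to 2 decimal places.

0.67

R1: breezy=0.78, hovering=0.28; AND[max(0, a+b−1)] → w = 0.06
R2: hovering=0.28, gusty=0.65; AND[max(0, a+b−1)] → w = 0.00
R3: sinking=0.26, ¬gusty=1−0.65=0.35; OR[min(1, a+b)] → w = 0.61
Rules with consequent 'minimal': {R1, R3} → strengths 0.06, 0.61
Aggregate via t-conorm [min(1, a+b)]: 0.67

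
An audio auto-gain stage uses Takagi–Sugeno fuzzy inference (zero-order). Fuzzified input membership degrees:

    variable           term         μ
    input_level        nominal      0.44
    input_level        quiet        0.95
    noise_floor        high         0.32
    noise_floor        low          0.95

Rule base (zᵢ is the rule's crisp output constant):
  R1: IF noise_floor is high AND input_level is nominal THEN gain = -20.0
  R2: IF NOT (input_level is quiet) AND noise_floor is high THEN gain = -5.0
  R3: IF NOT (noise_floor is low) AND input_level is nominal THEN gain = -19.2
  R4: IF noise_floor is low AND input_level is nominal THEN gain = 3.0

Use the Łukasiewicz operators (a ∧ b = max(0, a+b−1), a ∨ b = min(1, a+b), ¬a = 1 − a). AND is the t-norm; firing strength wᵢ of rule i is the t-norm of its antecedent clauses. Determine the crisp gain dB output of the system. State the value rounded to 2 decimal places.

R1 (z=-20.0): high=0.32, nominal=0.44; AND[max(0, a+b−1)] → w = 0.00
R2 (z=-5.0): ¬quiet=1−0.95=0.05, high=0.32; AND[max(0, a+b−1)] → w = 0.00
R3 (z=-19.2): ¬low=1−0.95=0.05, nominal=0.44; AND[max(0, a+b−1)] → w = 0.00
R4 (z=3.0): low=0.95, nominal=0.44; AND[max(0, a+b−1)] → w = 0.39
Weighted average = (0.00·-20.0 + 0.00·-5.0 + 0.00·-19.2 + 0.39·3.0) / (0.00 + 0.00 + 0.00 + 0.39)
  = 1.1700 / 0.3900 = 3.00

3.00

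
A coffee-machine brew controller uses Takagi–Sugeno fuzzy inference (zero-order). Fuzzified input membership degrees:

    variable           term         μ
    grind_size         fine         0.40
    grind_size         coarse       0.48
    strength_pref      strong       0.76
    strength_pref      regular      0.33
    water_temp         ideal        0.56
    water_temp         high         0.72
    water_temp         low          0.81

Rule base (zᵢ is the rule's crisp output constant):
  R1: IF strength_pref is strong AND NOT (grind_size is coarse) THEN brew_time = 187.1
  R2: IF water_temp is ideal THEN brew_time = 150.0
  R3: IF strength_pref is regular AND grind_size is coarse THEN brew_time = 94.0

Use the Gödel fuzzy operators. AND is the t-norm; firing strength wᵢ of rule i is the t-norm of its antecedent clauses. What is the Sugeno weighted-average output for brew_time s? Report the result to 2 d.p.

R1 (z=187.1): strong=0.76, ¬coarse=1−0.48=0.52; AND[min(a, b)] → w = 0.52
R2 (z=150.0): ideal=0.56 → w = 0.56
R3 (z=94.0): regular=0.33, coarse=0.48; AND[min(a, b)] → w = 0.33
Weighted average = (0.52·187.1 + 0.56·150.0 + 0.33·94.0) / (0.52 + 0.56 + 0.33)
  = 212.3120 / 1.4100 = 150.58

150.58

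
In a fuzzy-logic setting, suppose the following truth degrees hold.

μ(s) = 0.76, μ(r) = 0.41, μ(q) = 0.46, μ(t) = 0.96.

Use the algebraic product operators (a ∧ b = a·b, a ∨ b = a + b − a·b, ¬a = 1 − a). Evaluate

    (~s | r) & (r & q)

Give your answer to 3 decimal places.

0.104

~s = 1 − 0.7600 = 0.2400
~s | r = a + b − a·b on (0.2400, 0.4100) = 0.5516
r & q = a·b on (0.4100, 0.4600) = 0.1886
(~s | r) & (r & q) = a·b on (0.5516, 0.1886) = 0.1040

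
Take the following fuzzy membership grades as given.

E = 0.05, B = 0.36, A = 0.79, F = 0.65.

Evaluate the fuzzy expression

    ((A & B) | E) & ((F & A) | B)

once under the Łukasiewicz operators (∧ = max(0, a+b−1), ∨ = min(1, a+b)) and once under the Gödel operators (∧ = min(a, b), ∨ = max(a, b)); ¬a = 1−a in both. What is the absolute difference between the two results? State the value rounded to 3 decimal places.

0.360

Under Łukasiewicz:
  A & B = max(0, a+b−1) on (0.79, 0.36) = 0.15
  (A & B) | E = min(1, a+b) on (0.15, 0.05) = 0.20
  F & A = max(0, a+b−1) on (0.65, 0.79) = 0.44
  (F & A) | B = min(1, a+b) on (0.44, 0.36) = 0.80
  ((A & B) | E) & ((F & A) | B) = max(0, a+b−1) on (0.20, 0.80) = 0.00
  → value = 0.0000
Under Gödel:
  A & B = min(a, b) on (0.79, 0.36) = 0.36
  (A & B) | E = max(a, b) on (0.36, 0.05) = 0.36
  F & A = min(a, b) on (0.65, 0.79) = 0.65
  (F & A) | B = max(a, b) on (0.65, 0.36) = 0.65
  ((A & B) | E) & ((F & A) | B) = min(a, b) on (0.36, 0.65) = 0.36
  → value = 0.3600
|0.0000 − 0.3600| = 0.360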